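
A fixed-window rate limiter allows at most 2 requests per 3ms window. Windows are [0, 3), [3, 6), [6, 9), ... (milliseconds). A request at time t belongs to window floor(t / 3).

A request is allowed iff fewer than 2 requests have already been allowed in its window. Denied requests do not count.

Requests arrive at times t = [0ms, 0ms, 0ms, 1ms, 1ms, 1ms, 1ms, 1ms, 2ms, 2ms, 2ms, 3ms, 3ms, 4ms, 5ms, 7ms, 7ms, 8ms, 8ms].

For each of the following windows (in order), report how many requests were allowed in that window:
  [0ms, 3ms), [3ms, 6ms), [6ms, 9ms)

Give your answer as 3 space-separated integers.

Processing requests:
  req#1 t=0ms (window 0): ALLOW
  req#2 t=0ms (window 0): ALLOW
  req#3 t=0ms (window 0): DENY
  req#4 t=1ms (window 0): DENY
  req#5 t=1ms (window 0): DENY
  req#6 t=1ms (window 0): DENY
  req#7 t=1ms (window 0): DENY
  req#8 t=1ms (window 0): DENY
  req#9 t=2ms (window 0): DENY
  req#10 t=2ms (window 0): DENY
  req#11 t=2ms (window 0): DENY
  req#12 t=3ms (window 1): ALLOW
  req#13 t=3ms (window 1): ALLOW
  req#14 t=4ms (window 1): DENY
  req#15 t=5ms (window 1): DENY
  req#16 t=7ms (window 2): ALLOW
  req#17 t=7ms (window 2): ALLOW
  req#18 t=8ms (window 2): DENY
  req#19 t=8ms (window 2): DENY

Allowed counts by window: 2 2 2

Answer: 2 2 2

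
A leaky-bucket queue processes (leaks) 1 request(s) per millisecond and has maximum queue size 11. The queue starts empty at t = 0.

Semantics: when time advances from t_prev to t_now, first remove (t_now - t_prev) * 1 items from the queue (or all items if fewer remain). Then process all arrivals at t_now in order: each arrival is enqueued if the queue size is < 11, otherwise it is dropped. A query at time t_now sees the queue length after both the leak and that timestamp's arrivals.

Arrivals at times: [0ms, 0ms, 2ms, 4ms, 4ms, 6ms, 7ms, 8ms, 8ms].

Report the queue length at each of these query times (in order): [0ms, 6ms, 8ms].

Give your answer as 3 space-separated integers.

Queue lengths at query times:
  query t=0ms: backlog = 2
  query t=6ms: backlog = 1
  query t=8ms: backlog = 2

Answer: 2 1 2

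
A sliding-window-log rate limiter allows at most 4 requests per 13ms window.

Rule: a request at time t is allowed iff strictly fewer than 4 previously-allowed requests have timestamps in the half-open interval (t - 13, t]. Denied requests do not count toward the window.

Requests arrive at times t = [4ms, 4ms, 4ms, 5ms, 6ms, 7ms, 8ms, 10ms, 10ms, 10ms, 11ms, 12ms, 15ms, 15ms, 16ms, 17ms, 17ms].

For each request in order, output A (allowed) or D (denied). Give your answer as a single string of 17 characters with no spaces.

Tracking allowed requests in the window:
  req#1 t=4ms: ALLOW
  req#2 t=4ms: ALLOW
  req#3 t=4ms: ALLOW
  req#4 t=5ms: ALLOW
  req#5 t=6ms: DENY
  req#6 t=7ms: DENY
  req#7 t=8ms: DENY
  req#8 t=10ms: DENY
  req#9 t=10ms: DENY
  req#10 t=10ms: DENY
  req#11 t=11ms: DENY
  req#12 t=12ms: DENY
  req#13 t=15ms: DENY
  req#14 t=15ms: DENY
  req#15 t=16ms: DENY
  req#16 t=17ms: ALLOW
  req#17 t=17ms: ALLOW

Answer: AAAADDDDDDDDDDDAA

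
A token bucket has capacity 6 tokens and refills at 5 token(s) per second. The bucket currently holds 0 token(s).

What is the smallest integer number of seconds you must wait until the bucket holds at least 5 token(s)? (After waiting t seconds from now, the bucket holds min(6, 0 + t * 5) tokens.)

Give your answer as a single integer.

Need 0 + t * 5 >= 5, so t >= 5/5.
Smallest integer t = ceil(5/5) = 1.

Answer: 1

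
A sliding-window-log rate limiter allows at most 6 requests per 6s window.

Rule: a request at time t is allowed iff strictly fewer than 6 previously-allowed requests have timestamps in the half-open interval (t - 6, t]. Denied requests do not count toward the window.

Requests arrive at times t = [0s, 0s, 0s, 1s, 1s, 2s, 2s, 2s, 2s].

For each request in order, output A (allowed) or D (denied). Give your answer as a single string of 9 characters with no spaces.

Tracking allowed requests in the window:
  req#1 t=0s: ALLOW
  req#2 t=0s: ALLOW
  req#3 t=0s: ALLOW
  req#4 t=1s: ALLOW
  req#5 t=1s: ALLOW
  req#6 t=2s: ALLOW
  req#7 t=2s: DENY
  req#8 t=2s: DENY
  req#9 t=2s: DENY

Answer: AAAAAADDD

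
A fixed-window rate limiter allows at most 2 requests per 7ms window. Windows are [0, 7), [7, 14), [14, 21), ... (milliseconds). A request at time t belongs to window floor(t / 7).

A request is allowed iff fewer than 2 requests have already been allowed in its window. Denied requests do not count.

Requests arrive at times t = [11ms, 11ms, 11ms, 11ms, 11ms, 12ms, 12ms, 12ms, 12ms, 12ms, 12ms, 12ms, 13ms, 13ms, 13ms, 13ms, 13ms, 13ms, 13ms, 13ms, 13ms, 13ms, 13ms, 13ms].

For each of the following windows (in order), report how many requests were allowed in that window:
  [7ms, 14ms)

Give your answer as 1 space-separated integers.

Processing requests:
  req#1 t=11ms (window 1): ALLOW
  req#2 t=11ms (window 1): ALLOW
  req#3 t=11ms (window 1): DENY
  req#4 t=11ms (window 1): DENY
  req#5 t=11ms (window 1): DENY
  req#6 t=12ms (window 1): DENY
  req#7 t=12ms (window 1): DENY
  req#8 t=12ms (window 1): DENY
  req#9 t=12ms (window 1): DENY
  req#10 t=12ms (window 1): DENY
  req#11 t=12ms (window 1): DENY
  req#12 t=12ms (window 1): DENY
  req#13 t=13ms (window 1): DENY
  req#14 t=13ms (window 1): DENY
  req#15 t=13ms (window 1): DENY
  req#16 t=13ms (window 1): DENY
  req#17 t=13ms (window 1): DENY
  req#18 t=13ms (window 1): DENY
  req#19 t=13ms (window 1): DENY
  req#20 t=13ms (window 1): DENY
  req#21 t=13ms (window 1): DENY
  req#22 t=13ms (window 1): DENY
  req#23 t=13ms (window 1): DENY
  req#24 t=13ms (window 1): DENY

Allowed counts by window: 2

Answer: 2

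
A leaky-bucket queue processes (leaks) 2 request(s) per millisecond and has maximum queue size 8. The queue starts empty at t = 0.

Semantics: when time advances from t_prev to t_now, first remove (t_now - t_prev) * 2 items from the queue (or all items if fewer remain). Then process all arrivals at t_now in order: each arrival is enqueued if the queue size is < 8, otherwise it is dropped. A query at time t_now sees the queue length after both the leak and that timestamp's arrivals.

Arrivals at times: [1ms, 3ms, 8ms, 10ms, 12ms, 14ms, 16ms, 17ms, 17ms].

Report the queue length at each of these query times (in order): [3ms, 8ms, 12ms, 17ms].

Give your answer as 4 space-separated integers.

Answer: 1 1 1 2

Derivation:
Queue lengths at query times:
  query t=3ms: backlog = 1
  query t=8ms: backlog = 1
  query t=12ms: backlog = 1
  query t=17ms: backlog = 2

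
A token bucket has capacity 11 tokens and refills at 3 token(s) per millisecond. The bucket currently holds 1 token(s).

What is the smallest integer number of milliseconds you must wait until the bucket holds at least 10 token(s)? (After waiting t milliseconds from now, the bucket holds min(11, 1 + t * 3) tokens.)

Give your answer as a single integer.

Answer: 3

Derivation:
Need 1 + t * 3 >= 10, so t >= 9/3.
Smallest integer t = ceil(9/3) = 3.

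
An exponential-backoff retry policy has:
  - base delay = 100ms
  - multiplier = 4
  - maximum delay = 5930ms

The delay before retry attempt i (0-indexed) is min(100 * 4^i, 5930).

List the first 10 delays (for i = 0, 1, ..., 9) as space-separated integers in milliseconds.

Computing each delay:
  i=0: min(100*4^0, 5930) = 100
  i=1: min(100*4^1, 5930) = 400
  i=2: min(100*4^2, 5930) = 1600
  i=3: min(100*4^3, 5930) = 5930
  i=4: min(100*4^4, 5930) = 5930
  i=5: min(100*4^5, 5930) = 5930
  i=6: min(100*4^6, 5930) = 5930
  i=7: min(100*4^7, 5930) = 5930
  i=8: min(100*4^8, 5930) = 5930
  i=9: min(100*4^9, 5930) = 5930

Answer: 100 400 1600 5930 5930 5930 5930 5930 5930 5930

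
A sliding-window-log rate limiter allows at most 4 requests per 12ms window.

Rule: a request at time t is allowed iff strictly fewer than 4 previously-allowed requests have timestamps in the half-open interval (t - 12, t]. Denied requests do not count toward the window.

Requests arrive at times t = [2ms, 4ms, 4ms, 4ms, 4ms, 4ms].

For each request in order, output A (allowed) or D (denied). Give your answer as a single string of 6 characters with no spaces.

Tracking allowed requests in the window:
  req#1 t=2ms: ALLOW
  req#2 t=4ms: ALLOW
  req#3 t=4ms: ALLOW
  req#4 t=4ms: ALLOW
  req#5 t=4ms: DENY
  req#6 t=4ms: DENY

Answer: AAAADD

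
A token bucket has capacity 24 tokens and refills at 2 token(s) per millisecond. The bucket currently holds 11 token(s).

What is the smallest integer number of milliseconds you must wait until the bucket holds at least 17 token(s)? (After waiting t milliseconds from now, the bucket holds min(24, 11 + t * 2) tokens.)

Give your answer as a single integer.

Answer: 3

Derivation:
Need 11 + t * 2 >= 17, so t >= 6/2.
Smallest integer t = ceil(6/2) = 3.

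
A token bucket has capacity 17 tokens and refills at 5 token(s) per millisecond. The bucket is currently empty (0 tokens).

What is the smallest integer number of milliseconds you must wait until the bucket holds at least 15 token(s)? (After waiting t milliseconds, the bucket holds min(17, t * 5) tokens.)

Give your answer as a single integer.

Need t * 5 >= 15, so t >= 15/5.
Smallest integer t = ceil(15/5) = 3.

Answer: 3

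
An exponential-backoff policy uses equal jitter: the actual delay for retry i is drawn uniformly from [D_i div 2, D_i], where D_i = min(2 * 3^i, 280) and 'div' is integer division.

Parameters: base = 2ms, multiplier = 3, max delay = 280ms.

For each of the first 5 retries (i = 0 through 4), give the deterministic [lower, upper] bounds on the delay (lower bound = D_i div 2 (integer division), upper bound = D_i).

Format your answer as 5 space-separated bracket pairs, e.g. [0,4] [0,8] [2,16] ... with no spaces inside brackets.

Computing bounds per retry:
  i=0: D_i=min(2*3^0,280)=2, bounds=[1,2]
  i=1: D_i=min(2*3^1,280)=6, bounds=[3,6]
  i=2: D_i=min(2*3^2,280)=18, bounds=[9,18]
  i=3: D_i=min(2*3^3,280)=54, bounds=[27,54]
  i=4: D_i=min(2*3^4,280)=162, bounds=[81,162]

Answer: [1,2] [3,6] [9,18] [27,54] [81,162]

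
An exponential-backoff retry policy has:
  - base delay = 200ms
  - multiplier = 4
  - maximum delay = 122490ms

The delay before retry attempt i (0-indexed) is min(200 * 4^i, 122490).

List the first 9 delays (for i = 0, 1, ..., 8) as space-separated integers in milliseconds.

Answer: 200 800 3200 12800 51200 122490 122490 122490 122490

Derivation:
Computing each delay:
  i=0: min(200*4^0, 122490) = 200
  i=1: min(200*4^1, 122490) = 800
  i=2: min(200*4^2, 122490) = 3200
  i=3: min(200*4^3, 122490) = 12800
  i=4: min(200*4^4, 122490) = 51200
  i=5: min(200*4^5, 122490) = 122490
  i=6: min(200*4^6, 122490) = 122490
  i=7: min(200*4^7, 122490) = 122490
  i=8: min(200*4^8, 122490) = 122490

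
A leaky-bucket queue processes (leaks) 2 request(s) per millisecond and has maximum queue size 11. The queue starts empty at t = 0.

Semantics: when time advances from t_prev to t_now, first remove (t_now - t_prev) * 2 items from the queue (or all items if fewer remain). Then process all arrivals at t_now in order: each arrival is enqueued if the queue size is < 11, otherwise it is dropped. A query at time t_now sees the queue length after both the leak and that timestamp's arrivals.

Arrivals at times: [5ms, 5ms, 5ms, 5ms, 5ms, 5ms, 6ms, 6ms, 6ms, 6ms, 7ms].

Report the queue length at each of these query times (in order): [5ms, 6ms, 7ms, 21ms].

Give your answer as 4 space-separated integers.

Answer: 6 8 7 0

Derivation:
Queue lengths at query times:
  query t=5ms: backlog = 6
  query t=6ms: backlog = 8
  query t=7ms: backlog = 7
  query t=21ms: backlog = 0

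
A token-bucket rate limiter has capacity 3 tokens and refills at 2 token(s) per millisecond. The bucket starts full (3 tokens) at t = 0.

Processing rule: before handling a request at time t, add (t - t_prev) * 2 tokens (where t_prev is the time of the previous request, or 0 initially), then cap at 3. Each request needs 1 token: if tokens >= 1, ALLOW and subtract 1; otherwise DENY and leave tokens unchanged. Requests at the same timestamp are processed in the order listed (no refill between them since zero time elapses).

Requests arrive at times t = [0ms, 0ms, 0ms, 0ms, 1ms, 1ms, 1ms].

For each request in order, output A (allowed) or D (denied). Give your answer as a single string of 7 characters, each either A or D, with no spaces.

Simulating step by step:
  req#1 t=0ms: ALLOW
  req#2 t=0ms: ALLOW
  req#3 t=0ms: ALLOW
  req#4 t=0ms: DENY
  req#5 t=1ms: ALLOW
  req#6 t=1ms: ALLOW
  req#7 t=1ms: DENY

Answer: AAADAAD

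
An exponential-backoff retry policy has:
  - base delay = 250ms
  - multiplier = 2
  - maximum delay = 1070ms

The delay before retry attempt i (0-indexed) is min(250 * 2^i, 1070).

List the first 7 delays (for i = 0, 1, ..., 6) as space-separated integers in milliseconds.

Computing each delay:
  i=0: min(250*2^0, 1070) = 250
  i=1: min(250*2^1, 1070) = 500
  i=2: min(250*2^2, 1070) = 1000
  i=3: min(250*2^3, 1070) = 1070
  i=4: min(250*2^4, 1070) = 1070
  i=5: min(250*2^5, 1070) = 1070
  i=6: min(250*2^6, 1070) = 1070

Answer: 250 500 1000 1070 1070 1070 1070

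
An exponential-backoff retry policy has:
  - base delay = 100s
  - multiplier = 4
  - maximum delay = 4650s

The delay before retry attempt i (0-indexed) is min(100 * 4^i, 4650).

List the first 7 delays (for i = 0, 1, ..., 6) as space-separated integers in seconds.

Answer: 100 400 1600 4650 4650 4650 4650

Derivation:
Computing each delay:
  i=0: min(100*4^0, 4650) = 100
  i=1: min(100*4^1, 4650) = 400
  i=2: min(100*4^2, 4650) = 1600
  i=3: min(100*4^3, 4650) = 4650
  i=4: min(100*4^4, 4650) = 4650
  i=5: min(100*4^5, 4650) = 4650
  i=6: min(100*4^6, 4650) = 4650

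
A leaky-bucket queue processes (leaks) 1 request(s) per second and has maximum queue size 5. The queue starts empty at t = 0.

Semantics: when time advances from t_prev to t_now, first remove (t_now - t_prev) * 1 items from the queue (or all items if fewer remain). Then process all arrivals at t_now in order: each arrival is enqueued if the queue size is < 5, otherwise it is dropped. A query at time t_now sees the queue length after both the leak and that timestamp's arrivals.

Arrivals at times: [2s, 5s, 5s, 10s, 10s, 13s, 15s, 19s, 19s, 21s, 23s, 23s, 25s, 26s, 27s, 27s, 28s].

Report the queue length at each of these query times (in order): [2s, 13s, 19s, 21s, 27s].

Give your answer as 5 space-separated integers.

Answer: 1 1 2 1 2

Derivation:
Queue lengths at query times:
  query t=2s: backlog = 1
  query t=13s: backlog = 1
  query t=19s: backlog = 2
  query t=21s: backlog = 1
  query t=27s: backlog = 2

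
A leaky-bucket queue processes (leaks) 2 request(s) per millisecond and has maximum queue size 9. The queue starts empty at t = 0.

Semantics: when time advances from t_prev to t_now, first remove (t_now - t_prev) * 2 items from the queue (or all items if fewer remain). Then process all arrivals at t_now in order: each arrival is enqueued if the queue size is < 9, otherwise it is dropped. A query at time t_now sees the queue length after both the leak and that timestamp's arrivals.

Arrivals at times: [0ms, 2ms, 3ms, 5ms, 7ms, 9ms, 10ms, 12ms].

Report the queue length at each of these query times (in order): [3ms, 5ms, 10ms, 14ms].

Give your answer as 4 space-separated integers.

Answer: 1 1 1 0

Derivation:
Queue lengths at query times:
  query t=3ms: backlog = 1
  query t=5ms: backlog = 1
  query t=10ms: backlog = 1
  query t=14ms: backlog = 0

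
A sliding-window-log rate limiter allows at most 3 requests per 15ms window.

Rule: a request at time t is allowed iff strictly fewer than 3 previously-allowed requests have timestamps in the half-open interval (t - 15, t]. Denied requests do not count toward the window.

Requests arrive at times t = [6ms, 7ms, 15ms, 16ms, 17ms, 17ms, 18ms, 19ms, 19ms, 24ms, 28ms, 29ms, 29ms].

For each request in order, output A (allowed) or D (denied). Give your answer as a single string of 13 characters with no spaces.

Answer: AAADDDDDDAADD

Derivation:
Tracking allowed requests in the window:
  req#1 t=6ms: ALLOW
  req#2 t=7ms: ALLOW
  req#3 t=15ms: ALLOW
  req#4 t=16ms: DENY
  req#5 t=17ms: DENY
  req#6 t=17ms: DENY
  req#7 t=18ms: DENY
  req#8 t=19ms: DENY
  req#9 t=19ms: DENY
  req#10 t=24ms: ALLOW
  req#11 t=28ms: ALLOW
  req#12 t=29ms: DENY
  req#13 t=29ms: DENY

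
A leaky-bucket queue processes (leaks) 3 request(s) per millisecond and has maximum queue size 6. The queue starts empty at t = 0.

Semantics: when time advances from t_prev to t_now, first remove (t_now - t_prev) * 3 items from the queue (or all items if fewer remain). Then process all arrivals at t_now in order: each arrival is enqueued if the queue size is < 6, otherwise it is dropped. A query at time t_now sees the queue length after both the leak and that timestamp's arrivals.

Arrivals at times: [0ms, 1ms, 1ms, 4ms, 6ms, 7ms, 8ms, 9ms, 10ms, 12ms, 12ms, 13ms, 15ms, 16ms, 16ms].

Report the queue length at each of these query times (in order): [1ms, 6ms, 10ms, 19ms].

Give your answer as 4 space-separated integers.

Queue lengths at query times:
  query t=1ms: backlog = 2
  query t=6ms: backlog = 1
  query t=10ms: backlog = 1
  query t=19ms: backlog = 0

Answer: 2 1 1 0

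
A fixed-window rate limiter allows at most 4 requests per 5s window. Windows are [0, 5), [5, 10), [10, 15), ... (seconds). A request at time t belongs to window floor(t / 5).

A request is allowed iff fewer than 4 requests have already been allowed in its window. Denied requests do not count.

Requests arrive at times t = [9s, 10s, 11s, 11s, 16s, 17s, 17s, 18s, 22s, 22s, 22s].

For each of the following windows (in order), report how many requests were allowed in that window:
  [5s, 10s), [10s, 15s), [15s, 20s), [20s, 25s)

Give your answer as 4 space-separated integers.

Processing requests:
  req#1 t=9s (window 1): ALLOW
  req#2 t=10s (window 2): ALLOW
  req#3 t=11s (window 2): ALLOW
  req#4 t=11s (window 2): ALLOW
  req#5 t=16s (window 3): ALLOW
  req#6 t=17s (window 3): ALLOW
  req#7 t=17s (window 3): ALLOW
  req#8 t=18s (window 3): ALLOW
  req#9 t=22s (window 4): ALLOW
  req#10 t=22s (window 4): ALLOW
  req#11 t=22s (window 4): ALLOW

Allowed counts by window: 1 3 4 3

Answer: 1 3 4 3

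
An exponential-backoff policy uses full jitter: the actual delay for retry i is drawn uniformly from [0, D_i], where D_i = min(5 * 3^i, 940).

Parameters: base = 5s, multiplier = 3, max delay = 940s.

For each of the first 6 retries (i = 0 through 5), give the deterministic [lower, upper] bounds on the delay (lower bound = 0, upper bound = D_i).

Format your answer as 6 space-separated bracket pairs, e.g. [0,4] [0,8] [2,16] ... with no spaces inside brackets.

Computing bounds per retry:
  i=0: D_i=min(5*3^0,940)=5, bounds=[0,5]
  i=1: D_i=min(5*3^1,940)=15, bounds=[0,15]
  i=2: D_i=min(5*3^2,940)=45, bounds=[0,45]
  i=3: D_i=min(5*3^3,940)=135, bounds=[0,135]
  i=4: D_i=min(5*3^4,940)=405, bounds=[0,405]
  i=5: D_i=min(5*3^5,940)=940, bounds=[0,940]

Answer: [0,5] [0,15] [0,45] [0,135] [0,405] [0,940]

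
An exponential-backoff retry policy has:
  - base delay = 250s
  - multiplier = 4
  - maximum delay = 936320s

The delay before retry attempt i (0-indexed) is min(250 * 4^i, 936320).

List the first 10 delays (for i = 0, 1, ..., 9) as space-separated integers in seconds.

Answer: 250 1000 4000 16000 64000 256000 936320 936320 936320 936320

Derivation:
Computing each delay:
  i=0: min(250*4^0, 936320) = 250
  i=1: min(250*4^1, 936320) = 1000
  i=2: min(250*4^2, 936320) = 4000
  i=3: min(250*4^3, 936320) = 16000
  i=4: min(250*4^4, 936320) = 64000
  i=5: min(250*4^5, 936320) = 256000
  i=6: min(250*4^6, 936320) = 936320
  i=7: min(250*4^7, 936320) = 936320
  i=8: min(250*4^8, 936320) = 936320
  i=9: min(250*4^9, 936320) = 936320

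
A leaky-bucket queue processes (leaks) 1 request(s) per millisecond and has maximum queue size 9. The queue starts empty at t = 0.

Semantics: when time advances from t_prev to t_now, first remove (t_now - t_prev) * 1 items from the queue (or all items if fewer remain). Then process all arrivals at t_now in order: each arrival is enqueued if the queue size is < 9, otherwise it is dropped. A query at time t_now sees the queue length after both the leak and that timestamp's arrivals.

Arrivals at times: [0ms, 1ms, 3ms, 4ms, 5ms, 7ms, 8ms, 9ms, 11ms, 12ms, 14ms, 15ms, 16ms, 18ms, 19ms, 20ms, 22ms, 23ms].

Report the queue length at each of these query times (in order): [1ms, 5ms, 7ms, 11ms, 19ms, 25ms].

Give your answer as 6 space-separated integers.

Queue lengths at query times:
  query t=1ms: backlog = 1
  query t=5ms: backlog = 1
  query t=7ms: backlog = 1
  query t=11ms: backlog = 1
  query t=19ms: backlog = 1
  query t=25ms: backlog = 0

Answer: 1 1 1 1 1 0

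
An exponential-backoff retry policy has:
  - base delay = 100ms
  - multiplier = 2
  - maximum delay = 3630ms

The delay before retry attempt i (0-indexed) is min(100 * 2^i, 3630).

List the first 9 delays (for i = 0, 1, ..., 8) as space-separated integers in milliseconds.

Answer: 100 200 400 800 1600 3200 3630 3630 3630

Derivation:
Computing each delay:
  i=0: min(100*2^0, 3630) = 100
  i=1: min(100*2^1, 3630) = 200
  i=2: min(100*2^2, 3630) = 400
  i=3: min(100*2^3, 3630) = 800
  i=4: min(100*2^4, 3630) = 1600
  i=5: min(100*2^5, 3630) = 3200
  i=6: min(100*2^6, 3630) = 3630
  i=7: min(100*2^7, 3630) = 3630
  i=8: min(100*2^8, 3630) = 3630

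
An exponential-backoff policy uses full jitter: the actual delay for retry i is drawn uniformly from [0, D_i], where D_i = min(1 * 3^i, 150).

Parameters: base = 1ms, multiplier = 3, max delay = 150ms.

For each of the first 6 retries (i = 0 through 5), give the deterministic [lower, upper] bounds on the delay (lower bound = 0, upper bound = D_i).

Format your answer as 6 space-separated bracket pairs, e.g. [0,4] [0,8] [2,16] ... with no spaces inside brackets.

Answer: [0,1] [0,3] [0,9] [0,27] [0,81] [0,150]

Derivation:
Computing bounds per retry:
  i=0: D_i=min(1*3^0,150)=1, bounds=[0,1]
  i=1: D_i=min(1*3^1,150)=3, bounds=[0,3]
  i=2: D_i=min(1*3^2,150)=9, bounds=[0,9]
  i=3: D_i=min(1*3^3,150)=27, bounds=[0,27]
  i=4: D_i=min(1*3^4,150)=81, bounds=[0,81]
  i=5: D_i=min(1*3^5,150)=150, bounds=[0,150]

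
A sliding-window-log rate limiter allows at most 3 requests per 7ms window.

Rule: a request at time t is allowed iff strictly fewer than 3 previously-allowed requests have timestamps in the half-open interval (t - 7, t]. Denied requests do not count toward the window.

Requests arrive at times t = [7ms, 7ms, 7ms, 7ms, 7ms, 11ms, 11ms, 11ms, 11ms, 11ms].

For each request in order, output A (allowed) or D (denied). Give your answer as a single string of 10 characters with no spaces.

Answer: AAADDDDDDD

Derivation:
Tracking allowed requests in the window:
  req#1 t=7ms: ALLOW
  req#2 t=7ms: ALLOW
  req#3 t=7ms: ALLOW
  req#4 t=7ms: DENY
  req#5 t=7ms: DENY
  req#6 t=11ms: DENY
  req#7 t=11ms: DENY
  req#8 t=11ms: DENY
  req#9 t=11ms: DENY
  req#10 t=11ms: DENY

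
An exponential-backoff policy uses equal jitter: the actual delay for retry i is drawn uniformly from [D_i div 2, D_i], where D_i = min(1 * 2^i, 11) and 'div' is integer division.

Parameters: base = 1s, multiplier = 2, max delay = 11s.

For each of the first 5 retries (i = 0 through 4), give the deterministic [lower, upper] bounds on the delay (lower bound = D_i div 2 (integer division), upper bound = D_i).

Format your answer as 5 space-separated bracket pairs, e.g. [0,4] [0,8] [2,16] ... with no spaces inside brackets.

Computing bounds per retry:
  i=0: D_i=min(1*2^0,11)=1, bounds=[0,1]
  i=1: D_i=min(1*2^1,11)=2, bounds=[1,2]
  i=2: D_i=min(1*2^2,11)=4, bounds=[2,4]
  i=3: D_i=min(1*2^3,11)=8, bounds=[4,8]
  i=4: D_i=min(1*2^4,11)=11, bounds=[5,11]

Answer: [0,1] [1,2] [2,4] [4,8] [5,11]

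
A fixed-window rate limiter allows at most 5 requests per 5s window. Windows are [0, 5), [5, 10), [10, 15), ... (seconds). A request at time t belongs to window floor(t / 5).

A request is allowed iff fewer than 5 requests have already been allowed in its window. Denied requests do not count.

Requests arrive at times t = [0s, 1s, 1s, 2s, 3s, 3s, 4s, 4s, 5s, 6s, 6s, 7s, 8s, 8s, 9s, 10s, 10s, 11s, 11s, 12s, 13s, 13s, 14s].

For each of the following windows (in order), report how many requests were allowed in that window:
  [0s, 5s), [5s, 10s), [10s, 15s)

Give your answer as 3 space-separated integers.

Processing requests:
  req#1 t=0s (window 0): ALLOW
  req#2 t=1s (window 0): ALLOW
  req#3 t=1s (window 0): ALLOW
  req#4 t=2s (window 0): ALLOW
  req#5 t=3s (window 0): ALLOW
  req#6 t=3s (window 0): DENY
  req#7 t=4s (window 0): DENY
  req#8 t=4s (window 0): DENY
  req#9 t=5s (window 1): ALLOW
  req#10 t=6s (window 1): ALLOW
  req#11 t=6s (window 1): ALLOW
  req#12 t=7s (window 1): ALLOW
  req#13 t=8s (window 1): ALLOW
  req#14 t=8s (window 1): DENY
  req#15 t=9s (window 1): DENY
  req#16 t=10s (window 2): ALLOW
  req#17 t=10s (window 2): ALLOW
  req#18 t=11s (window 2): ALLOW
  req#19 t=11s (window 2): ALLOW
  req#20 t=12s (window 2): ALLOW
  req#21 t=13s (window 2): DENY
  req#22 t=13s (window 2): DENY
  req#23 t=14s (window 2): DENY

Allowed counts by window: 5 5 5

Answer: 5 5 5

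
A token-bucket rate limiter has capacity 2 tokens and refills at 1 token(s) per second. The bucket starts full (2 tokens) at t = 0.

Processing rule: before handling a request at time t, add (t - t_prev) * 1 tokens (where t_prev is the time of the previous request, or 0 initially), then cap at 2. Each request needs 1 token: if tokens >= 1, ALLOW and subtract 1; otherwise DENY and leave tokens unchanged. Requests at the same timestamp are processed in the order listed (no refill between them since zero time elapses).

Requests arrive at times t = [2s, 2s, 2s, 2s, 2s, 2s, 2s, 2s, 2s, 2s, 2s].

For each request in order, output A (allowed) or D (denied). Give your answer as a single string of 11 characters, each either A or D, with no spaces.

Answer: AADDDDDDDDD

Derivation:
Simulating step by step:
  req#1 t=2s: ALLOW
  req#2 t=2s: ALLOW
  req#3 t=2s: DENY
  req#4 t=2s: DENY
  req#5 t=2s: DENY
  req#6 t=2s: DENY
  req#7 t=2s: DENY
  req#8 t=2s: DENY
  req#9 t=2s: DENY
  req#10 t=2s: DENY
  req#11 t=2s: DENY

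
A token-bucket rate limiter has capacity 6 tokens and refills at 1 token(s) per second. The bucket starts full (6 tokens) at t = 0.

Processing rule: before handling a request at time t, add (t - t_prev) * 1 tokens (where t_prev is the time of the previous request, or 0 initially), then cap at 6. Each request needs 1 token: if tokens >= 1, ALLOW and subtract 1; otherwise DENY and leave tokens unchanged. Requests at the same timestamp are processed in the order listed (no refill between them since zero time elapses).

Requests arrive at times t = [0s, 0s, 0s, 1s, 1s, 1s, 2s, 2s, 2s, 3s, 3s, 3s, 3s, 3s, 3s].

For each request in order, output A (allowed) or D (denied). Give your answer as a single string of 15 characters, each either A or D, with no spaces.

Answer: AAAAAAAADADDDDD

Derivation:
Simulating step by step:
  req#1 t=0s: ALLOW
  req#2 t=0s: ALLOW
  req#3 t=0s: ALLOW
  req#4 t=1s: ALLOW
  req#5 t=1s: ALLOW
  req#6 t=1s: ALLOW
  req#7 t=2s: ALLOW
  req#8 t=2s: ALLOW
  req#9 t=2s: DENY
  req#10 t=3s: ALLOW
  req#11 t=3s: DENY
  req#12 t=3s: DENY
  req#13 t=3s: DENY
  req#14 t=3s: DENY
  req#15 t=3s: DENY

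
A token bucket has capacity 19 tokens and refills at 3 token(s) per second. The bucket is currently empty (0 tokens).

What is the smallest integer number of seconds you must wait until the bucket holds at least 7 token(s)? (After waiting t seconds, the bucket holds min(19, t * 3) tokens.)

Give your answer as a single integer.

Need t * 3 >= 7, so t >= 7/3.
Smallest integer t = ceil(7/3) = 3.

Answer: 3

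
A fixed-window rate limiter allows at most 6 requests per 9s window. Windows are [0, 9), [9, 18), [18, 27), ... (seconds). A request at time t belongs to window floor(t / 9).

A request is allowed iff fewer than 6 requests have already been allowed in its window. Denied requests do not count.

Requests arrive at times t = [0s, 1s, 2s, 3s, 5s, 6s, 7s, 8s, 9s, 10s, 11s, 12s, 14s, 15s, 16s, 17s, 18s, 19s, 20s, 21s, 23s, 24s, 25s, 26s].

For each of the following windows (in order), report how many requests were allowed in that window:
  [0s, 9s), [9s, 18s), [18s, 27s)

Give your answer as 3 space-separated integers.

Processing requests:
  req#1 t=0s (window 0): ALLOW
  req#2 t=1s (window 0): ALLOW
  req#3 t=2s (window 0): ALLOW
  req#4 t=3s (window 0): ALLOW
  req#5 t=5s (window 0): ALLOW
  req#6 t=6s (window 0): ALLOW
  req#7 t=7s (window 0): DENY
  req#8 t=8s (window 0): DENY
  req#9 t=9s (window 1): ALLOW
  req#10 t=10s (window 1): ALLOW
  req#11 t=11s (window 1): ALLOW
  req#12 t=12s (window 1): ALLOW
  req#13 t=14s (window 1): ALLOW
  req#14 t=15s (window 1): ALLOW
  req#15 t=16s (window 1): DENY
  req#16 t=17s (window 1): DENY
  req#17 t=18s (window 2): ALLOW
  req#18 t=19s (window 2): ALLOW
  req#19 t=20s (window 2): ALLOW
  req#20 t=21s (window 2): ALLOW
  req#21 t=23s (window 2): ALLOW
  req#22 t=24s (window 2): ALLOW
  req#23 t=25s (window 2): DENY
  req#24 t=26s (window 2): DENY

Allowed counts by window: 6 6 6

Answer: 6 6 6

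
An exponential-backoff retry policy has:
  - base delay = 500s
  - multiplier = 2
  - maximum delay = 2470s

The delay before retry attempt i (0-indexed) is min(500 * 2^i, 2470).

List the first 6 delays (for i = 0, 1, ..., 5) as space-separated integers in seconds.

Computing each delay:
  i=0: min(500*2^0, 2470) = 500
  i=1: min(500*2^1, 2470) = 1000
  i=2: min(500*2^2, 2470) = 2000
  i=3: min(500*2^3, 2470) = 2470
  i=4: min(500*2^4, 2470) = 2470
  i=5: min(500*2^5, 2470) = 2470

Answer: 500 1000 2000 2470 2470 2470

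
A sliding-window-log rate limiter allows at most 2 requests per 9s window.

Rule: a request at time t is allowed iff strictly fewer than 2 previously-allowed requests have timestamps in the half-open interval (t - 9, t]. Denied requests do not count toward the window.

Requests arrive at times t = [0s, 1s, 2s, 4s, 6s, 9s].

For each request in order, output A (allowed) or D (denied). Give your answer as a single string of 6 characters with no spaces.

Tracking allowed requests in the window:
  req#1 t=0s: ALLOW
  req#2 t=1s: ALLOW
  req#3 t=2s: DENY
  req#4 t=4s: DENY
  req#5 t=6s: DENY
  req#6 t=9s: ALLOW

Answer: AADDDA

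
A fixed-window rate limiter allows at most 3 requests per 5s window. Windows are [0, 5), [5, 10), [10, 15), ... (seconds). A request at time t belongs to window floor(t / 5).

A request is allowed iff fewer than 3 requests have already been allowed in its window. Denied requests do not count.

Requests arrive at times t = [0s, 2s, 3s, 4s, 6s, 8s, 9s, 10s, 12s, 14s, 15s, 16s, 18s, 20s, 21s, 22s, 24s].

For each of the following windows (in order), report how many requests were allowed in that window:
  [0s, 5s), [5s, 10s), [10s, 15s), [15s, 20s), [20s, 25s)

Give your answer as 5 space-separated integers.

Answer: 3 3 3 3 3

Derivation:
Processing requests:
  req#1 t=0s (window 0): ALLOW
  req#2 t=2s (window 0): ALLOW
  req#3 t=3s (window 0): ALLOW
  req#4 t=4s (window 0): DENY
  req#5 t=6s (window 1): ALLOW
  req#6 t=8s (window 1): ALLOW
  req#7 t=9s (window 1): ALLOW
  req#8 t=10s (window 2): ALLOW
  req#9 t=12s (window 2): ALLOW
  req#10 t=14s (window 2): ALLOW
  req#11 t=15s (window 3): ALLOW
  req#12 t=16s (window 3): ALLOW
  req#13 t=18s (window 3): ALLOW
  req#14 t=20s (window 4): ALLOW
  req#15 t=21s (window 4): ALLOW
  req#16 t=22s (window 4): ALLOW
  req#17 t=24s (window 4): DENY

Allowed counts by window: 3 3 3 3 3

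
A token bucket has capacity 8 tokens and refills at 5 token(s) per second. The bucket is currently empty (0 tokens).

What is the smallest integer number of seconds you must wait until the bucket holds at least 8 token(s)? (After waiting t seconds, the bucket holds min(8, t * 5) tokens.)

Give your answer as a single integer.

Need t * 5 >= 8, so t >= 8/5.
Smallest integer t = ceil(8/5) = 2.

Answer: 2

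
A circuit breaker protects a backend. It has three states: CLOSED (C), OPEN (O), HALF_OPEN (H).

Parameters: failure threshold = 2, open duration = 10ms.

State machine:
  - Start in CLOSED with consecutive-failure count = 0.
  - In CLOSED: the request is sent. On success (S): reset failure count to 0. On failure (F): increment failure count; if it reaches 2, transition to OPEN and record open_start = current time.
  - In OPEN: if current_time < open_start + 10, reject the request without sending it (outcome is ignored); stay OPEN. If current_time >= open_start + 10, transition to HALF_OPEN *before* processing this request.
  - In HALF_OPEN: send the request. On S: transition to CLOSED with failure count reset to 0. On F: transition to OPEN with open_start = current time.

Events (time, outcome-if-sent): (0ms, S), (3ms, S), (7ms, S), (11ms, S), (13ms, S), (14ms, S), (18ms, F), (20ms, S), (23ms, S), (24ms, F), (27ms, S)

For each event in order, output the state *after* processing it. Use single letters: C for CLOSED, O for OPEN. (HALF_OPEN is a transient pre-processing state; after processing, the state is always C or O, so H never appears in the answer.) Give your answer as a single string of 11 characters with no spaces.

Answer: CCCCCCCCCCC

Derivation:
State after each event:
  event#1 t=0ms outcome=S: state=CLOSED
  event#2 t=3ms outcome=S: state=CLOSED
  event#3 t=7ms outcome=S: state=CLOSED
  event#4 t=11ms outcome=S: state=CLOSED
  event#5 t=13ms outcome=S: state=CLOSED
  event#6 t=14ms outcome=S: state=CLOSED
  event#7 t=18ms outcome=F: state=CLOSED
  event#8 t=20ms outcome=S: state=CLOSED
  event#9 t=23ms outcome=S: state=CLOSED
  event#10 t=24ms outcome=F: state=CLOSED
  event#11 t=27ms outcome=S: state=CLOSED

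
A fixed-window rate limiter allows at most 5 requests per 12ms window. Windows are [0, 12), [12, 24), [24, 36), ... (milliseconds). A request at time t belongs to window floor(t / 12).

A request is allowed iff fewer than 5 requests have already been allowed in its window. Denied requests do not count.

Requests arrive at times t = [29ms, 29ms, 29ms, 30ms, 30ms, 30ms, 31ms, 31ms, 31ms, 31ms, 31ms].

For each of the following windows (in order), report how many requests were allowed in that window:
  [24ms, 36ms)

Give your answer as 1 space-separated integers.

Answer: 5

Derivation:
Processing requests:
  req#1 t=29ms (window 2): ALLOW
  req#2 t=29ms (window 2): ALLOW
  req#3 t=29ms (window 2): ALLOW
  req#4 t=30ms (window 2): ALLOW
  req#5 t=30ms (window 2): ALLOW
  req#6 t=30ms (window 2): DENY
  req#7 t=31ms (window 2): DENY
  req#8 t=31ms (window 2): DENY
  req#9 t=31ms (window 2): DENY
  req#10 t=31ms (window 2): DENY
  req#11 t=31ms (window 2): DENY

Allowed counts by window: 5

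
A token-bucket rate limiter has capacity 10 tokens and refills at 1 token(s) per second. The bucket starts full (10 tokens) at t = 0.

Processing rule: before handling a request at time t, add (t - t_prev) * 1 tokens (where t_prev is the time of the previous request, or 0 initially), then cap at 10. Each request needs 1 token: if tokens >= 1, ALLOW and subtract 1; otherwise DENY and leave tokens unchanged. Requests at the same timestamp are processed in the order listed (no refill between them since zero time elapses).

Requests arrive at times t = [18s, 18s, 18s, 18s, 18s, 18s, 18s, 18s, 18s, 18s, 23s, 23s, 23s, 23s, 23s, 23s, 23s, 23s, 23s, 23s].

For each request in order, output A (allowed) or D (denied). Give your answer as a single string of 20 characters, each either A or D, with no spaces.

Answer: AAAAAAAAAAAAAAADDDDD

Derivation:
Simulating step by step:
  req#1 t=18s: ALLOW
  req#2 t=18s: ALLOW
  req#3 t=18s: ALLOW
  req#4 t=18s: ALLOW
  req#5 t=18s: ALLOW
  req#6 t=18s: ALLOW
  req#7 t=18s: ALLOW
  req#8 t=18s: ALLOW
  req#9 t=18s: ALLOW
  req#10 t=18s: ALLOW
  req#11 t=23s: ALLOW
  req#12 t=23s: ALLOW
  req#13 t=23s: ALLOW
  req#14 t=23s: ALLOW
  req#15 t=23s: ALLOW
  req#16 t=23s: DENY
  req#17 t=23s: DENY
  req#18 t=23s: DENY
  req#19 t=23s: DENY
  req#20 t=23s: DENY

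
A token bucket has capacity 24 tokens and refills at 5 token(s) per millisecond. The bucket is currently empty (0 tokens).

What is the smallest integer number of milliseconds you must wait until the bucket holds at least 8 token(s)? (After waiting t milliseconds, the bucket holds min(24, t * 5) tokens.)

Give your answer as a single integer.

Answer: 2

Derivation:
Need t * 5 >= 8, so t >= 8/5.
Smallest integer t = ceil(8/5) = 2.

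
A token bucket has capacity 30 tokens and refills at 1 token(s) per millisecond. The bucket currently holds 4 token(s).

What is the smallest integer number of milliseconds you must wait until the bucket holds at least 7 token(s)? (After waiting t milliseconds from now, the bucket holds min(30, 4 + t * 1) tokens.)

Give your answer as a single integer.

Answer: 3

Derivation:
Need 4 + t * 1 >= 7, so t >= 3/1.
Smallest integer t = ceil(3/1) = 3.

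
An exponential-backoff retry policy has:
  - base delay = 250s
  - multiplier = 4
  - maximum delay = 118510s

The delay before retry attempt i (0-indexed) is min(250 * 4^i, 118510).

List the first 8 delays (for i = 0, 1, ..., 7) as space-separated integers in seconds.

Answer: 250 1000 4000 16000 64000 118510 118510 118510

Derivation:
Computing each delay:
  i=0: min(250*4^0, 118510) = 250
  i=1: min(250*4^1, 118510) = 1000
  i=2: min(250*4^2, 118510) = 4000
  i=3: min(250*4^3, 118510) = 16000
  i=4: min(250*4^4, 118510) = 64000
  i=5: min(250*4^5, 118510) = 118510
  i=6: min(250*4^6, 118510) = 118510
  i=7: min(250*4^7, 118510) = 118510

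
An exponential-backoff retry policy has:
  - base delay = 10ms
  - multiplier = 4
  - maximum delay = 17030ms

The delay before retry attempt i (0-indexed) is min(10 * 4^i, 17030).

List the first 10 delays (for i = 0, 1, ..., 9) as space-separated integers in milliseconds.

Answer: 10 40 160 640 2560 10240 17030 17030 17030 17030

Derivation:
Computing each delay:
  i=0: min(10*4^0, 17030) = 10
  i=1: min(10*4^1, 17030) = 40
  i=2: min(10*4^2, 17030) = 160
  i=3: min(10*4^3, 17030) = 640
  i=4: min(10*4^4, 17030) = 2560
  i=5: min(10*4^5, 17030) = 10240
  i=6: min(10*4^6, 17030) = 17030
  i=7: min(10*4^7, 17030) = 17030
  i=8: min(10*4^8, 17030) = 17030
  i=9: min(10*4^9, 17030) = 17030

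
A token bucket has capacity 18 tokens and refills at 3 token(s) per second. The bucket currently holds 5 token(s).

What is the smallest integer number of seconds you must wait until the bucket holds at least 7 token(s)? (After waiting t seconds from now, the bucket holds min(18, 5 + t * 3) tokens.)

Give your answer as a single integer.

Need 5 + t * 3 >= 7, so t >= 2/3.
Smallest integer t = ceil(2/3) = 1.

Answer: 1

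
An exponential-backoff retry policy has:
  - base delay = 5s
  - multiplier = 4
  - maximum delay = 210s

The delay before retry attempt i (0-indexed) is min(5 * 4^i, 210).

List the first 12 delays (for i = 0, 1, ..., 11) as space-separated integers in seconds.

Answer: 5 20 80 210 210 210 210 210 210 210 210 210

Derivation:
Computing each delay:
  i=0: min(5*4^0, 210) = 5
  i=1: min(5*4^1, 210) = 20
  i=2: min(5*4^2, 210) = 80
  i=3: min(5*4^3, 210) = 210
  i=4: min(5*4^4, 210) = 210
  i=5: min(5*4^5, 210) = 210
  i=6: min(5*4^6, 210) = 210
  i=7: min(5*4^7, 210) = 210
  i=8: min(5*4^8, 210) = 210
  i=9: min(5*4^9, 210) = 210
  i=10: min(5*4^10, 210) = 210
  i=11: min(5*4^11, 210) = 210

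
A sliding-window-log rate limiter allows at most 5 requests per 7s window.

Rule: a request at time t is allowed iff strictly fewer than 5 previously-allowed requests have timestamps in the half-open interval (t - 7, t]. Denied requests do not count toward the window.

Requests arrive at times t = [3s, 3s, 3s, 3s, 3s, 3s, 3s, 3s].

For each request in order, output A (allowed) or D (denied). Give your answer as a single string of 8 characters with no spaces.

Tracking allowed requests in the window:
  req#1 t=3s: ALLOW
  req#2 t=3s: ALLOW
  req#3 t=3s: ALLOW
  req#4 t=3s: ALLOW
  req#5 t=3s: ALLOW
  req#6 t=3s: DENY
  req#7 t=3s: DENY
  req#8 t=3s: DENY

Answer: AAAAADDD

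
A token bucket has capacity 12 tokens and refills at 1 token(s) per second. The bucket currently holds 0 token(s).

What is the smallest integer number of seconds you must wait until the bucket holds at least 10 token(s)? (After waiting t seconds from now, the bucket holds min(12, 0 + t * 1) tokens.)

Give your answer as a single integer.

Answer: 10

Derivation:
Need 0 + t * 1 >= 10, so t >= 10/1.
Smallest integer t = ceil(10/1) = 10.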